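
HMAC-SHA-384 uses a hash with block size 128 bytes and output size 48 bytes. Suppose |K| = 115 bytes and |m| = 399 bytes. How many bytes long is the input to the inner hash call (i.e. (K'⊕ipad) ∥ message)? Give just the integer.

527

Key is 115 ≤ 128 bytes, zero-padded: |K'| = 128.
Inner input = (K'⊕ipad) ∥ m → 128 + 399 = 527 bytes.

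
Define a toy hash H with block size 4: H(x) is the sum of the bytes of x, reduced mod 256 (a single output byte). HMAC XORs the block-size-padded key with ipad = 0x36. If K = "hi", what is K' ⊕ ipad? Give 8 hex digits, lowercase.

Key "hi" = 68 69 is 2 bytes ≤ B = 4; zero-pad to 4 bytes: K' = 68 69 00 00.
XOR each byte with 0x36: 68⊕36=5e, 69⊕36=5f, 00⊕36=36, 00⊕36=36.

5e5f3636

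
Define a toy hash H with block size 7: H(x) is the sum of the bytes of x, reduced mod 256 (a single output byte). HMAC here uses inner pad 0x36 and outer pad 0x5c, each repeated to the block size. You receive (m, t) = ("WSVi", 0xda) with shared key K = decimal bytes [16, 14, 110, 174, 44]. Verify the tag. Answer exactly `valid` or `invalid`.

Key decimal bytes [16, 14, 110, 174, 44] = 10 0e 6e ae 2c is 5 bytes ≤ B = 7; zero-pad to 7 bytes: K' = 10 0e 6e ae 2c 00 00.
K' ⊕ ipad = 26 38 58 98 1a 36 36; K' ⊕ opad = 4c 52 32 f2 70 5c 5c.
Inner hash: sum = 38+56+88+152+26+54+54+87+83+86+105 = 829; mod 256 = 61 → 3d.
Outer hash (recomputed tag): sum = 76+82+50+242+112+92+92+61 = 807; mod 256 = 39 → 27.
Recomputed tag = 27; claimed = da → mismatch.

invalid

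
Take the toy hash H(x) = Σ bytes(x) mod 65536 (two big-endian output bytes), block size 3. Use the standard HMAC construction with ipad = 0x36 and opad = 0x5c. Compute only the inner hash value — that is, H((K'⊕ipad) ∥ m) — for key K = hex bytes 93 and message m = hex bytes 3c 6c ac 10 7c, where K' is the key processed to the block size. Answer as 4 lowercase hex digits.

02f1

Key hex bytes 93 is 1 byte ≤ B = 3; zero-pad to 3 bytes: K' = 93 00 00.
K' ⊕ ipad = a5 36 36.
Inner input = a5 36 36 ∥ 3c 6c ac 10 7c.
Inner hash: sum = 165+54+54+60+108+172+16+124 = 753 → 02 f1.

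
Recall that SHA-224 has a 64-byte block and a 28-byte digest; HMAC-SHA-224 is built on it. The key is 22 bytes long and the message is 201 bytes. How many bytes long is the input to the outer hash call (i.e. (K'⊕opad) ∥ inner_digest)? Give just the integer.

Key is 22 ≤ 64 bytes, zero-padded: |K'| = 64.
Outer input = (K'⊕opad) ∥ H(inner) → 64 + 28 = 92 bytes.

92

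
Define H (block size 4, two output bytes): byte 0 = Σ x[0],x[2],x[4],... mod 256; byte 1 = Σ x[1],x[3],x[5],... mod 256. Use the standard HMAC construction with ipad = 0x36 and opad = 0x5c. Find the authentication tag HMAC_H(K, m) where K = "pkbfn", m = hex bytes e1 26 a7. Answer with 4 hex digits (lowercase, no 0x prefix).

Key "pkbfn" = 70 6b 62 66 6e is 5 bytes > B = 4, so hash it first: H(key) = 40 d1, then zero-pad to 4 bytes: K' = 40 d1 00 00.
K' ⊕ ipad = 76 e7 36 36.  K' ⊕ opad = 1c 8d 5c 5c.
Inner input = (K'⊕ipad) ∥ m = 76 e7 36 36 ∥ e1 26 a7.
Inner hash: even-index sum = 564 mod 256 = 52; odd-index sum = 323 mod 256 = 67 → 34 43.
Outer input = (K'⊕opad) ∥ inner = 1c 8d 5c 5c ∥ 34 43.
Outer hash (tag): even-index sum = 172 mod 256 = 172; odd-index sum = 300 mod 256 = 44 → ac 2c.

ac2c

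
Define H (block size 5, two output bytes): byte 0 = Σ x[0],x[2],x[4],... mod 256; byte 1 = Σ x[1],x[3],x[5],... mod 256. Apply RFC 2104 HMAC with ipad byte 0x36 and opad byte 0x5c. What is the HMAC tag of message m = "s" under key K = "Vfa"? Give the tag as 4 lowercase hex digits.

Key "Vfa" = 56 66 61 is 3 bytes ≤ B = 5; zero-pad to 5 bytes: K' = 56 66 61 00 00.
K' ⊕ ipad = 60 50 57 36 36.  K' ⊕ opad = 0a 3a 3d 5c 5c.
Inner input = (K'⊕ipad) ∥ m = 60 50 57 36 36 ∥ 73.
Inner hash: even-index sum = 237 mod 256 = 237; odd-index sum = 249 mod 256 = 249 → ed f9.
Outer input = (K'⊕opad) ∥ inner = 0a 3a 3d 5c 5c ∥ ed f9.
Outer hash (tag): even-index sum = 412 mod 256 = 156; odd-index sum = 387 mod 256 = 131 → 9c 83.

9c83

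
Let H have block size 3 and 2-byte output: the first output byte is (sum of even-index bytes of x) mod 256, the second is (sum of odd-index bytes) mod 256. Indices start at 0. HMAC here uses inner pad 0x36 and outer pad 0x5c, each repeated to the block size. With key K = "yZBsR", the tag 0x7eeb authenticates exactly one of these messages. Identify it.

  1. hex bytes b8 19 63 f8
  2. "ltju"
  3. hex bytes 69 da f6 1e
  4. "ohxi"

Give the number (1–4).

2

Key "yZBsR" = 79 5a 42 73 52 is 5 bytes > B = 3, so hash it first: H(key) = 0d cd, then zero-pad to 3 bytes: K' = 0d cd 00.
K' ⊕ ipad = 3b fb 36; K' ⊕ opad = 51 91 5c.
m1: inner = H(3b fb 36 b8 19 63 f8) = 82 16; tag = H(51 91 5c 82 16) = c313
m2: inner = H(3b fb 36 6c 74 6a 75) = 5a d1; tag = H(51 91 5c 5a d1) = 7eeb ← matches
m3: inner = H(3b fb 36 69 da f6 1e) = 69 5a; tag = H(51 91 5c 69 5a) = 07fa
m4: inner = H(3b fb 36 6f 68 78 69) = 42 e2; tag = H(51 91 5c 42 e2) = 8fd3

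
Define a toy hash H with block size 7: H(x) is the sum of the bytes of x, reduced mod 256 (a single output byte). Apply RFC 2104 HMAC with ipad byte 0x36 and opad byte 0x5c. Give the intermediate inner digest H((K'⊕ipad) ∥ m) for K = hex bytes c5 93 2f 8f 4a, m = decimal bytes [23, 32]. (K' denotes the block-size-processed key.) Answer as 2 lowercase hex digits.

89

Key hex bytes c5 93 2f 8f 4a is 5 bytes ≤ B = 7; zero-pad to 7 bytes: K' = c5 93 2f 8f 4a 00 00.
K' ⊕ ipad = f3 a5 19 b9 7c 36 36.
Inner input = f3 a5 19 b9 7c 36 36 ∥ 17 20.
Inner hash: sum = 243+165+25+185+124+54+54+23+32 = 905; mod 256 = 137 → 89.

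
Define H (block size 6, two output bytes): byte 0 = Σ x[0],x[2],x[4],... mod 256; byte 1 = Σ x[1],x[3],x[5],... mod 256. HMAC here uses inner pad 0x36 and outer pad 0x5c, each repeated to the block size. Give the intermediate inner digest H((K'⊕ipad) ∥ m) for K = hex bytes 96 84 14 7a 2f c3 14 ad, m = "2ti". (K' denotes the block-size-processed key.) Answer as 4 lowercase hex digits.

Key hex bytes 96 84 14 7a 2f c3 14 ad is 8 bytes > B = 6, so hash it first: H(key) = ed 6e, then zero-pad to 6 bytes: K' = ed 6e 00 00 00 00.
K' ⊕ ipad = db 58 36 36 36 36.
Inner input = db 58 36 36 36 36 ∥ 32 74 69.
Inner hash: even-index sum = 482 mod 256 = 226; odd-index sum = 312 mod 256 = 56 → e2 38.

e238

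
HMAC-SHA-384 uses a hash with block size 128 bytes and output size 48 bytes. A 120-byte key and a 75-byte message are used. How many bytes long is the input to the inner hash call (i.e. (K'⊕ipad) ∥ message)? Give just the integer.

203

Key is 120 ≤ 128 bytes, zero-padded: |K'| = 128.
Inner input = (K'⊕ipad) ∥ m → 128 + 75 = 203 bytes.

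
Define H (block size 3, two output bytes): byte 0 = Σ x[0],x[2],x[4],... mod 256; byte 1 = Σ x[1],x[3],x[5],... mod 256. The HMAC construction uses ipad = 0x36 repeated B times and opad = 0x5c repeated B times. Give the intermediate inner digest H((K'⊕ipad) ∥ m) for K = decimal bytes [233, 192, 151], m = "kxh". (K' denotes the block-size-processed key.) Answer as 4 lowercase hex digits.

f8c9

Key decimal bytes [233, 192, 151] = e9 c0 97 is exactly B = 3 bytes: K' = e9 c0 97.
K' ⊕ ipad = df f6 a1.
Inner input = df f6 a1 ∥ 6b 78 68.
Inner hash: even-index sum = 504 mod 256 = 248; odd-index sum = 457 mod 256 = 201 → f8 c9.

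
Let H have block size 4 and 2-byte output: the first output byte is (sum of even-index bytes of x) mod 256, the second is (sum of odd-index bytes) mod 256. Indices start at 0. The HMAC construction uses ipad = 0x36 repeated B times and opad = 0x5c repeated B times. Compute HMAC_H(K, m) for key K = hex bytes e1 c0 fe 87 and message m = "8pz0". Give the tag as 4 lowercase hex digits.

Key hex bytes e1 c0 fe 87 is exactly B = 4 bytes: K' = e1 c0 fe 87.
K' ⊕ ipad = d7 f6 c8 b1.  K' ⊕ opad = bd 9c a2 db.
Inner input = (K'⊕ipad) ∥ m = d7 f6 c8 b1 ∥ 38 70 7a 30.
Inner hash: even-index sum = 593 mod 256 = 81; odd-index sum = 583 mod 256 = 71 → 51 47.
Outer input = (K'⊕opad) ∥ inner = bd 9c a2 db ∥ 51 47.
Outer hash (tag): even-index sum = 432 mod 256 = 176; odd-index sum = 446 mod 256 = 190 → b0 be.

b0be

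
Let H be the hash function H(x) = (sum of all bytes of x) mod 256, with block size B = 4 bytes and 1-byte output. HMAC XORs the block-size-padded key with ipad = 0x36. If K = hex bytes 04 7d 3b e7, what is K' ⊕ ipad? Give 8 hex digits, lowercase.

324b0dd1

Key hex bytes 04 7d 3b e7 is exactly B = 4 bytes: K' = 04 7d 3b e7.
XOR each byte with 0x36: 04⊕36=32, 7d⊕36=4b, 3b⊕36=0d, e7⊕36=d1.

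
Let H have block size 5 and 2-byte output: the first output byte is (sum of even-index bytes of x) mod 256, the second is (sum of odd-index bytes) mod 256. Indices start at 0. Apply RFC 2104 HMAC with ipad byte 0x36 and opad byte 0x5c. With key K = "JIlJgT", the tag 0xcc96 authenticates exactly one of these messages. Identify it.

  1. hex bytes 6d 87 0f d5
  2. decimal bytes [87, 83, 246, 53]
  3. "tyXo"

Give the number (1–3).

3

Key "JIlJgT" = 4a 49 6c 4a 67 54 is 6 bytes > B = 5, so hash it first: H(key) = 1d e7, then zero-pad to 5 bytes: K' = 1d e7 00 00 00.
K' ⊕ ipad = 2b d1 36 36 36; K' ⊕ opad = 41 bb 5c 5c 5c.
m1: inner = H(2b d1 36 36 36 6d 87 0f d5) = f3 83; tag = H(41 bb 5c 5c 5c f3 83) = 7c0a
m2: inner = H(2b d1 36 36 36 57 53 f6 35) = 1f 54; tag = H(41 bb 5c 5c 5c 1f 54) = 4d36
m3: inner = H(2b d1 36 36 36 74 79 58 6f) = 7f d3; tag = H(41 bb 5c 5c 5c 7f d3) = cc96 ← matches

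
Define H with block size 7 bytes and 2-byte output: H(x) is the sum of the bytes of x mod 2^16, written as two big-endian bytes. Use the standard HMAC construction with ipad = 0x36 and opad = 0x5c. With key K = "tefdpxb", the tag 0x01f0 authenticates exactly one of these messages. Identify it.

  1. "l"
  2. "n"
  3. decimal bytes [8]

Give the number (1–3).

Key "tefdpxb" = 74 65 66 64 70 78 62 is exactly B = 7 bytes: K' = 74 65 66 64 70 78 62.
K' ⊕ ipad = 42 53 50 52 46 4e 54; K' ⊕ opad = 28 39 3a 38 2c 24 3e.
m1: inner = H(42 53 50 52 46 4e 54 6c) = 02 8b; tag = H(28 39 3a 38 2c 24 3e 02 8b) = 01ee
m2: inner = H(42 53 50 52 46 4e 54 6e) = 02 8d; tag = H(28 39 3a 38 2c 24 3e 02 8d) = 01f0 ← matches
m3: inner = H(42 53 50 52 46 4e 54 08) = 02 27; tag = H(28 39 3a 38 2c 24 3e 02 27) = 018a

2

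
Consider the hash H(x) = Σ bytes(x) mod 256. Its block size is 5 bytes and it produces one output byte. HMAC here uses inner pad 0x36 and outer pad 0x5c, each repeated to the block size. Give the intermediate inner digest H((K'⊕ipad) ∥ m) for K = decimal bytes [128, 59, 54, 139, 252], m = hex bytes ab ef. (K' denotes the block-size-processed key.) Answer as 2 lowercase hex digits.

Key decimal bytes [128, 59, 54, 139, 252] = 80 3b 36 8b fc is exactly B = 5 bytes: K' = 80 3b 36 8b fc.
K' ⊕ ipad = b6 0d 00 bd ca.
Inner input = b6 0d 00 bd ca ∥ ab ef.
Inner hash: sum = 182+13+0+189+202+171+239 = 996; mod 256 = 228 → e4.

e4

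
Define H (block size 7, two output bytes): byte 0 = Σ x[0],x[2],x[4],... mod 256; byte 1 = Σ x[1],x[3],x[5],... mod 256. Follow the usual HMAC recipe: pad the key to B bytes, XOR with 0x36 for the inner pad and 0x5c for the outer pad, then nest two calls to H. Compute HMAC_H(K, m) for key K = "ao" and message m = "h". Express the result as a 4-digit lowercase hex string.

Key "ao" = 61 6f is 2 bytes ≤ B = 7; zero-pad to 7 bytes: K' = 61 6f 00 00 00 00 00.
K' ⊕ ipad = 57 59 36 36 36 36 36.  K' ⊕ opad = 3d 33 5c 5c 5c 5c 5c.
Inner input = (K'⊕ipad) ∥ m = 57 59 36 36 36 36 36 ∥ 68.
Inner hash: even-index sum = 249 mod 256 = 249; odd-index sum = 301 mod 256 = 45 → f9 2d.
Outer input = (K'⊕opad) ∥ inner = 3d 33 5c 5c 5c 5c 5c ∥ f9 2d.
Outer hash (tag): even-index sum = 382 mod 256 = 126; odd-index sum = 484 mod 256 = 228 → 7e e4.

7ee4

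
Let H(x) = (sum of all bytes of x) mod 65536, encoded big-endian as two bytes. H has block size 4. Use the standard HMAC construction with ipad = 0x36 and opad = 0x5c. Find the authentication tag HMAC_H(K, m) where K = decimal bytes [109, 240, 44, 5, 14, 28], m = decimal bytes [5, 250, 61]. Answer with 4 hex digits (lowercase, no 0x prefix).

Key decimal bytes [109, 240, 44, 5, 14, 28] = 6d f0 2c 05 0e 1c is 6 bytes > B = 4, so hash it first: H(key) = 01 b8, then zero-pad to 4 bytes: K' = 01 b8 00 00.
K' ⊕ ipad = 37 8e 36 36.  K' ⊕ opad = 5d e4 5c 5c.
Inner input = (K'⊕ipad) ∥ m = 37 8e 36 36 ∥ 05 fa 3d.
Inner hash: sum = 55+142+54+54+5+250+61 = 621 → 02 6d.
Outer input = (K'⊕opad) ∥ inner = 5d e4 5c 5c ∥ 02 6d.
Outer hash (tag): sum = 93+228+92+92+2+109 = 616 → 02 68.

0268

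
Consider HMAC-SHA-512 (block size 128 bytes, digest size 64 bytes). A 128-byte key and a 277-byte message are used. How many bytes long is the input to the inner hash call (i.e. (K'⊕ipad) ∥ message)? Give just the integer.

Key is 128 ≤ 128 bytes, zero-padded: |K'| = 128.
Inner input = (K'⊕ipad) ∥ m → 128 + 277 = 405 bytes.

405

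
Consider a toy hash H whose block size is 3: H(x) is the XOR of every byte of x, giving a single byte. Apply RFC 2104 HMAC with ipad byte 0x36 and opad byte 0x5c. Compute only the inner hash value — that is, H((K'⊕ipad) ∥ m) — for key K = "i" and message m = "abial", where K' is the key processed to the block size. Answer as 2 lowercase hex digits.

38

Key "i" = 69 is 1 byte ≤ B = 3; zero-pad to 3 bytes: K' = 69 00 00.
K' ⊕ ipad = 5f 36 36.
Inner input = 5f 36 36 ∥ 61 62 69 61 6c.
Inner hash: XOR 5f⊕36⊕36⊕61⊕62⊕69⊕61⊕6c = 38.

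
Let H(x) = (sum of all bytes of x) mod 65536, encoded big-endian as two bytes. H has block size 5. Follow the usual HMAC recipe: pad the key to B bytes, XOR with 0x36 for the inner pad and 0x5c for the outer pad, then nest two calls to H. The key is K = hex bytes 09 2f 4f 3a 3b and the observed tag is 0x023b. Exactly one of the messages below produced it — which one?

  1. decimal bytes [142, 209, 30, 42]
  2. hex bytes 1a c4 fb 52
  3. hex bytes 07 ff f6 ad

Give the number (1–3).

Key hex bytes 09 2f 4f 3a 3b is exactly B = 5 bytes: K' = 09 2f 4f 3a 3b.
K' ⊕ ipad = 3f 19 79 0c 0d; K' ⊕ opad = 55 73 13 66 67.
m1: inner = H(3f 19 79 0c 0d 8e d1 1e 2a) = 02 91; tag = H(55 73 13 66 67 02 91) = 023b ← matches
m2: inner = H(3f 19 79 0c 0d 1a c4 fb 52) = 03 15; tag = H(55 73 13 66 67 03 15) = 01c0
m3: inner = H(3f 19 79 0c 0d 07 ff f6 ad) = 03 93; tag = H(55 73 13 66 67 03 93) = 023e

1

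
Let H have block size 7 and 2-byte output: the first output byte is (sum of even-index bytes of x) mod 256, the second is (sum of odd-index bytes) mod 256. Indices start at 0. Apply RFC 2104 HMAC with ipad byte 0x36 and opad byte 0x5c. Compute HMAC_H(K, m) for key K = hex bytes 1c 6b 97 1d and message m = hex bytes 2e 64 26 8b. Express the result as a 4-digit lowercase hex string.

Key hex bytes 1c 6b 97 1d is 4 bytes ≤ B = 7; zero-pad to 7 bytes: K' = 1c 6b 97 1d 00 00 00.
K' ⊕ ipad = 2a 5d a1 2b 36 36 36.  K' ⊕ opad = 40 37 cb 41 5c 5c 5c.
Inner input = (K'⊕ipad) ∥ m = 2a 5d a1 2b 36 36 36 ∥ 2e 64 26 8b.
Inner hash: even-index sum = 550 mod 256 = 38; odd-index sum = 274 mod 256 = 18 → 26 12.
Outer input = (K'⊕opad) ∥ inner = 40 37 cb 41 5c 5c 5c ∥ 26 12.
Outer hash (tag): even-index sum = 469 mod 256 = 213; odd-index sum = 250 mod 256 = 250 → d5 fa.

d5fa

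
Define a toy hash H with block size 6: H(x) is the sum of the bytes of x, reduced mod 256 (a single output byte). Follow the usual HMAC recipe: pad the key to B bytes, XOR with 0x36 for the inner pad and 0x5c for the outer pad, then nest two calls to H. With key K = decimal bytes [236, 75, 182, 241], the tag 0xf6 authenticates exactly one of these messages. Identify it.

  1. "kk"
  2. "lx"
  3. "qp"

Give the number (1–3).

Key decimal bytes [236, 75, 182, 241] = ec 4b b6 f1 is 4 bytes ≤ B = 6; zero-pad to 6 bytes: K' = ec 4b b6 f1 00 00.
K' ⊕ ipad = da 7d 80 c7 36 36; K' ⊕ opad = b0 17 ea ad 5c 5c.
m1: inner = H(da 7d 80 c7 36 36 6b 6b) = e0; tag = H(b0 17 ea ad 5c 5c e0) = f6 ← matches
m2: inner = H(da 7d 80 c7 36 36 6c 78) = ee; tag = H(b0 17 ea ad 5c 5c ee) = 04
m3: inner = H(da 7d 80 c7 36 36 71 70) = eb; tag = H(b0 17 ea ad 5c 5c eb) = 01

1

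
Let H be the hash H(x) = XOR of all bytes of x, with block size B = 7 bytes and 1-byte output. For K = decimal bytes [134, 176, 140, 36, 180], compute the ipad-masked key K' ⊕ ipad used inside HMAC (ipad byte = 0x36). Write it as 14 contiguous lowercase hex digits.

b086ba12823636

Key decimal bytes [134, 176, 140, 36, 180] = 86 b0 8c 24 b4 is 5 bytes ≤ B = 7; zero-pad to 7 bytes: K' = 86 b0 8c 24 b4 00 00.
XOR each byte with 0x36: 86⊕36=b0, b0⊕36=86, 8c⊕36=ba, 24⊕36=12, b4⊕36=82, 00⊕36=36, 00⊕36=36.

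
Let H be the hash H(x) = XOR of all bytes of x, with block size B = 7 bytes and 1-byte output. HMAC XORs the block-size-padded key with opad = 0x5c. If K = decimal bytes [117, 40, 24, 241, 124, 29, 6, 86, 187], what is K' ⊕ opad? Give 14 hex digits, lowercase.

Key decimal bytes [117, 40, 24, 241, 124, 29, 6, 86, 187] = 75 28 18 f1 7c 1d 06 56 bb is 9 bytes > B = 7, so hash it first: H(key) = 3e, then zero-pad to 7 bytes: K' = 3e 00 00 00 00 00 00.
XOR each byte with 0x5c: 3e⊕5c=62, 00⊕5c=5c, 00⊕5c=5c, 00⊕5c=5c, 00⊕5c=5c, 00⊕5c=5c, 00⊕5c=5c.

625c5c5c5c5c5c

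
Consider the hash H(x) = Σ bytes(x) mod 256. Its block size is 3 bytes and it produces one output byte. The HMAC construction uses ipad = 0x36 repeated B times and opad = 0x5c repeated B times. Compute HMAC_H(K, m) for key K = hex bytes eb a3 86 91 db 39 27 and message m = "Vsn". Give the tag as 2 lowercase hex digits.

ed

Key hex bytes eb a3 86 91 db 39 27 is 7 bytes > B = 3, so hash it first: H(key) = e0, then zero-pad to 3 bytes: K' = e0 00 00.
K' ⊕ ipad = d6 36 36.  K' ⊕ opad = bc 5c 5c.
Inner input = (K'⊕ipad) ∥ m = d6 36 36 ∥ 56 73 6e.
Inner hash: sum = 214+54+54+86+115+110 = 633; mod 256 = 121 → 79.
Outer input = (K'⊕opad) ∥ inner = bc 5c 5c ∥ 79.
Outer hash (tag): sum = 188+92+92+121 = 493; mod 256 = 237 → ed.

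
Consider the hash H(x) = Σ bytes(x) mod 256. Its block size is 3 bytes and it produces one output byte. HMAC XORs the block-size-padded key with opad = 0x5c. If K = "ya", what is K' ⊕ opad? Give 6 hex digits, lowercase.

253d5c

Key "ya" = 79 61 is 2 bytes ≤ B = 3; zero-pad to 3 bytes: K' = 79 61 00.
XOR each byte with 0x5c: 79⊕5c=25, 61⊕5c=3d, 00⊕5c=5c.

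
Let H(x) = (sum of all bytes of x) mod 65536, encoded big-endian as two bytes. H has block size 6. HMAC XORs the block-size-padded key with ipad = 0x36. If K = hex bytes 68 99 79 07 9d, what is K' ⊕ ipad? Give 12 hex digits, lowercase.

5eaf4f31ab36

Key hex bytes 68 99 79 07 9d is 5 bytes ≤ B = 6; zero-pad to 6 bytes: K' = 68 99 79 07 9d 00.
XOR each byte with 0x36: 68⊕36=5e, 99⊕36=af, 79⊕36=4f, 07⊕36=31, 9d⊕36=ab, 00⊕36=36.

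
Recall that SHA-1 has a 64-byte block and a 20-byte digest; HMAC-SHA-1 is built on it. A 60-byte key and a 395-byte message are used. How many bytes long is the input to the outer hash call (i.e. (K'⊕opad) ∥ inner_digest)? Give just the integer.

Key is 60 ≤ 64 bytes, zero-padded: |K'| = 64.
Outer input = (K'⊕opad) ∥ H(inner) → 64 + 20 = 84 bytes.

84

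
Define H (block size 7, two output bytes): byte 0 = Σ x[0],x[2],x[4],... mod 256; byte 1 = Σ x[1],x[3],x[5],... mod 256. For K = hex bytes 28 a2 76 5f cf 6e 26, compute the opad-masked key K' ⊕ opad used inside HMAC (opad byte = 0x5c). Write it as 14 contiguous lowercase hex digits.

Key hex bytes 28 a2 76 5f cf 6e 26 is exactly B = 7 bytes: K' = 28 a2 76 5f cf 6e 26.
XOR each byte with 0x5c: 28⊕5c=74, a2⊕5c=fe, 76⊕5c=2a, 5f⊕5c=03, cf⊕5c=93, 6e⊕5c=32, 26⊕5c=7a.

74fe2a0393327a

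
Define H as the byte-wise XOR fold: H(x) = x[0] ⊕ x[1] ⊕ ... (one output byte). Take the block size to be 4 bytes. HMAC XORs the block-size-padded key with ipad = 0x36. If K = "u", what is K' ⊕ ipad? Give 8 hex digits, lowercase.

43363636

Key "u" = 75 is 1 byte ≤ B = 4; zero-pad to 4 bytes: K' = 75 00 00 00.
XOR each byte with 0x36: 75⊕36=43, 00⊕36=36, 00⊕36=36, 00⊕36=36.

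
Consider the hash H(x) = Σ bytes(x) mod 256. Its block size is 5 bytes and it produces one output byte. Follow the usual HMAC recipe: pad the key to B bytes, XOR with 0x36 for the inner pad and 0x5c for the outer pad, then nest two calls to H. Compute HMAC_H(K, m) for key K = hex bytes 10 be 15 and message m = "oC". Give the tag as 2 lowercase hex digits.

Key hex bytes 10 be 15 is 3 bytes ≤ B = 5; zero-pad to 5 bytes: K' = 10 be 15 00 00.
K' ⊕ ipad = 26 88 23 36 36.  K' ⊕ opad = 4c e2 49 5c 5c.
Inner input = (K'⊕ipad) ∥ m = 26 88 23 36 36 ∥ 6f 43.
Inner hash: sum = 38+136+35+54+54+111+67 = 495; mod 256 = 239 → ef.
Outer input = (K'⊕opad) ∥ inner = 4c e2 49 5c 5c ∥ ef.
Outer hash (tag): sum = 76+226+73+92+92+239 = 798; mod 256 = 30 → 1e.

1e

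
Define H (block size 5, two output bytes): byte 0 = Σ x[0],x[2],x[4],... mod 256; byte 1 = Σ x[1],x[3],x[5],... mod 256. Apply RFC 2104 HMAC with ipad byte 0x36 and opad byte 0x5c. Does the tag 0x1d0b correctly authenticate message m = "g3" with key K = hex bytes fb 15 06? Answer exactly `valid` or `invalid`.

Key hex bytes fb 15 06 is 3 bytes ≤ B = 5; zero-pad to 5 bytes: K' = fb 15 06 00 00.
K' ⊕ ipad = cd 23 30 36 36; K' ⊕ opad = a7 49 5a 5c 5c.
Inner hash: even-index sum = 358 mod 256 = 102; odd-index sum = 192 mod 256 = 192 → 66 c0.
Outer hash (recomputed tag): even-index sum = 541 mod 256 = 29; odd-index sum = 267 mod 256 = 11 → 1d 0b.
Recomputed tag = 1d0b; claimed = 1d0b → match.

valid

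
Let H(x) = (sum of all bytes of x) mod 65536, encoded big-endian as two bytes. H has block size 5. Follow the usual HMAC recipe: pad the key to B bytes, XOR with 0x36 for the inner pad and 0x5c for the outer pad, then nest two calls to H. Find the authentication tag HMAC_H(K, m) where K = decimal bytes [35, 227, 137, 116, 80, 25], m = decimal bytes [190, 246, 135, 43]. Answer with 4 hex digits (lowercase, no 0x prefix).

023b

Key decimal bytes [35, 227, 137, 116, 80, 25] = 23 e3 89 74 50 19 is 6 bytes > B = 5, so hash it first: H(key) = 02 6c, then zero-pad to 5 bytes: K' = 02 6c 00 00 00.
K' ⊕ ipad = 34 5a 36 36 36.  K' ⊕ opad = 5e 30 5c 5c 5c.
Inner input = (K'⊕ipad) ∥ m = 34 5a 36 36 36 ∥ be f6 87 2b.
Inner hash: sum = 52+90+54+54+54+190+246+135+43 = 918 → 03 96.
Outer input = (K'⊕opad) ∥ inner = 5e 30 5c 5c 5c ∥ 03 96.
Outer hash (tag): sum = 94+48+92+92+92+3+150 = 571 → 02 3b.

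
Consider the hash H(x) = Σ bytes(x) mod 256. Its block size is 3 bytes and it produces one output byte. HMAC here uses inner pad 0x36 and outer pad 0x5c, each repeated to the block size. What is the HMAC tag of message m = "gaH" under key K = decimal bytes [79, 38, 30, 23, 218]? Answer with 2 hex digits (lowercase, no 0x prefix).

be

Key decimal bytes [79, 38, 30, 23, 218] = 4f 26 1e 17 da is 5 bytes > B = 3, so hash it first: H(key) = 84, then zero-pad to 3 bytes: K' = 84 00 00.
K' ⊕ ipad = b2 36 36.  K' ⊕ opad = d8 5c 5c.
Inner input = (K'⊕ipad) ∥ m = b2 36 36 ∥ 67 61 48.
Inner hash: sum = 178+54+54+103+97+72 = 558; mod 256 = 46 → 2e.
Outer input = (K'⊕opad) ∥ inner = d8 5c 5c ∥ 2e.
Outer hash (tag): sum = 216+92+92+46 = 446; mod 256 = 190 → be.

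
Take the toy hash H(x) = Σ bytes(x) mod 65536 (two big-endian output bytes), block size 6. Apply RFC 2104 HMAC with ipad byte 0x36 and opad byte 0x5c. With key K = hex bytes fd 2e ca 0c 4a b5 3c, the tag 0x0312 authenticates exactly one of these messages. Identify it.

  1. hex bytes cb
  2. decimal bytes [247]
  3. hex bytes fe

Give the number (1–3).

Key hex bytes fd 2e ca 0c 4a b5 3c is 7 bytes > B = 6, so hash it first: H(key) = 03 3c, then zero-pad to 6 bytes: K' = 03 3c 00 00 00 00.
K' ⊕ ipad = 35 0a 36 36 36 36; K' ⊕ opad = 5f 60 5c 5c 5c 5c.
m1: inner = H(35 0a 36 36 36 36 cb) = 01 e2; tag = H(5f 60 5c 5c 5c 5c 01 e2) = 0312 ← matches
m2: inner = H(35 0a 36 36 36 36 f7) = 02 0e; tag = H(5f 60 5c 5c 5c 5c 02 0e) = 023f
m3: inner = H(35 0a 36 36 36 36 fe) = 02 15; tag = H(5f 60 5c 5c 5c 5c 02 15) = 0246

1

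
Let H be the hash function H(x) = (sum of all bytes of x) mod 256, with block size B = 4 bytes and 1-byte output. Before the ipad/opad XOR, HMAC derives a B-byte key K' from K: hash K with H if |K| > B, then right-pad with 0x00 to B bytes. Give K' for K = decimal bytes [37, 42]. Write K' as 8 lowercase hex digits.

252a0000

Key decimal bytes [37, 42] = 25 2a is 2 bytes ≤ B = 4; zero-pad to 4 bytes: K' = 25 2a 00 00.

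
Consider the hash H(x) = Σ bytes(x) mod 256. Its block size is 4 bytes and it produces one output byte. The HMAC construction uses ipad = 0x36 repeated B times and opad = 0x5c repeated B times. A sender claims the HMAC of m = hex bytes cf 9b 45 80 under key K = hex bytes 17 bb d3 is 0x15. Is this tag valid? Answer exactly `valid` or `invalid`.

valid

Key hex bytes 17 bb d3 is 3 bytes ≤ B = 4; zero-pad to 4 bytes: K' = 17 bb d3 00.
K' ⊕ ipad = 21 8d e5 36; K' ⊕ opad = 4b e7 8f 5c.
Inner hash: sum = 33+141+229+54+207+155+69+128 = 1016; mod 256 = 248 → f8.
Outer hash (recomputed tag): sum = 75+231+143+92+248 = 789; mod 256 = 21 → 15.
Recomputed tag = 15; claimed = 15 → match.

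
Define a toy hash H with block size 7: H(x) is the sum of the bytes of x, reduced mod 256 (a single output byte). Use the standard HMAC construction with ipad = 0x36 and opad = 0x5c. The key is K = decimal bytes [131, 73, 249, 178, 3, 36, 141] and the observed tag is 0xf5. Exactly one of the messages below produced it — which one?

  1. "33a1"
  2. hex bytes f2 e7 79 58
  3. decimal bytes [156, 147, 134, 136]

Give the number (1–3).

Key decimal bytes [131, 73, 249, 178, 3, 36, 141] = 83 49 f9 b2 03 24 8d is exactly B = 7 bytes: K' = 83 49 f9 b2 03 24 8d.
K' ⊕ ipad = b5 7f cf 84 35 12 bb; K' ⊕ opad = df 15 a5 ee 5f 78 d1.
m1: inner = H(b5 7f cf 84 35 12 bb 33 33 61 31) = 81; tag = H(df 15 a5 ee 5f 78 d1 81) = b0
m2: inner = H(b5 7f cf 84 35 12 bb f2 e7 79 58) = 33; tag = H(df 15 a5 ee 5f 78 d1 33) = 62
m3: inner = H(b5 7f cf 84 35 12 bb 9c 93 86 88) = c6; tag = H(df 15 a5 ee 5f 78 d1 c6) = f5 ← matches

3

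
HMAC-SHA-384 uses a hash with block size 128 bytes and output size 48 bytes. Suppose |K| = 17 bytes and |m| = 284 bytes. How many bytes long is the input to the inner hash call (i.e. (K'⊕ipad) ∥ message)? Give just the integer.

412

Key is 17 ≤ 128 bytes, zero-padded: |K'| = 128.
Inner input = (K'⊕ipad) ∥ m → 128 + 284 = 412 bytes.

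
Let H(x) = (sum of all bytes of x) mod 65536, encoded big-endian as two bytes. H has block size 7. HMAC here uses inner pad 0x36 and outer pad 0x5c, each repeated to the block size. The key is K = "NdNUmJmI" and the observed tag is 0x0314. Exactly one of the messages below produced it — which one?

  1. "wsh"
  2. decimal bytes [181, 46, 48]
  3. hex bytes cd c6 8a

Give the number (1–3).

Key "NdNUmJmI" = 4e 64 4e 55 6d 4a 6d 49 is 8 bytes > B = 7, so hash it first: H(key) = 02 c2, then zero-pad to 7 bytes: K' = 02 c2 00 00 00 00 00.
K' ⊕ ipad = 34 f4 36 36 36 36 36; K' ⊕ opad = 5e 9e 5c 5c 5c 5c 5c.
m1: inner = H(34 f4 36 36 36 36 36 77 73 68) = 03 88; tag = H(5e 9e 5c 5c 5c 5c 5c 03 88) = 0353
m2: inner = H(34 f4 36 36 36 36 36 b5 2e 30) = 03 49; tag = H(5e 9e 5c 5c 5c 5c 5c 03 49) = 0314 ← matches
m3: inner = H(34 f4 36 36 36 36 36 cd c6 8a) = 04 53; tag = H(5e 9e 5c 5c 5c 5c 5c 04 53) = 031f

2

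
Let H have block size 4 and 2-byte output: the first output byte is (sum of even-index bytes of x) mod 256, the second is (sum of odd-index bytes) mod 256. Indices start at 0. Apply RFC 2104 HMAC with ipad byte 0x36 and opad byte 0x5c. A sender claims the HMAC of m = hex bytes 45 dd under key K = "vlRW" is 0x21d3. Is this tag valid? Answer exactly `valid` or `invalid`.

Key "vlRW" = 76 6c 52 57 is exactly B = 4 bytes: K' = 76 6c 52 57.
K' ⊕ ipad = 40 5a 64 61; K' ⊕ opad = 2a 30 0e 0b.
Inner hash: even-index sum = 233 mod 256 = 233; odd-index sum = 408 mod 256 = 152 → e9 98.
Outer hash (recomputed tag): even-index sum = 289 mod 256 = 33; odd-index sum = 211 mod 256 = 211 → 21 d3.
Recomputed tag = 21d3; claimed = 21d3 → match.

valid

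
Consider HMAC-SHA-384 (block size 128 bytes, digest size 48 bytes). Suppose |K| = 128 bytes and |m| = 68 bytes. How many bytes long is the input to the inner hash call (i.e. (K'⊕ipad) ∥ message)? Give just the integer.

196

Key is 128 ≤ 128 bytes, zero-padded: |K'| = 128.
Inner input = (K'⊕ipad) ∥ m → 128 + 68 = 196 bytes.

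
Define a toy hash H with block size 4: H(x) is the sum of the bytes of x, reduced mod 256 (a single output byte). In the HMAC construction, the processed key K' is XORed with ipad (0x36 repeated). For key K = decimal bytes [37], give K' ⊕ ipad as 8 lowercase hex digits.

13363636

Key decimal bytes [37] = 25 is 1 byte ≤ B = 4; zero-pad to 4 bytes: K' = 25 00 00 00.
XOR each byte with 0x36: 25⊕36=13, 00⊕36=36, 00⊕36=36, 00⊕36=36.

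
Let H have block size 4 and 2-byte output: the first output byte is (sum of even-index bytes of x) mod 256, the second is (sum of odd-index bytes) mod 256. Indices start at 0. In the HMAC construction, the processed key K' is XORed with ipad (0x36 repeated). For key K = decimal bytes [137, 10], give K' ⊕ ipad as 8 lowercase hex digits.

Key decimal bytes [137, 10] = 89 0a is 2 bytes ≤ B = 4; zero-pad to 4 bytes: K' = 89 0a 00 00.
XOR each byte with 0x36: 89⊕36=bf, 0a⊕36=3c, 00⊕36=36, 00⊕36=36.

bf3c3636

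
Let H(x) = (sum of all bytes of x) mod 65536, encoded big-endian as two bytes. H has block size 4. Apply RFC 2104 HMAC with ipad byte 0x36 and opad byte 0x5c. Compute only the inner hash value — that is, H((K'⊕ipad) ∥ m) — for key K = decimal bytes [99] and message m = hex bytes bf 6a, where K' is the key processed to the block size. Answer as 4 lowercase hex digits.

0220

Key decimal bytes [99] = 63 is 1 byte ≤ B = 4; zero-pad to 4 bytes: K' = 63 00 00 00.
K' ⊕ ipad = 55 36 36 36.
Inner input = 55 36 36 36 ∥ bf 6a.
Inner hash: sum = 85+54+54+54+191+106 = 544 → 02 20.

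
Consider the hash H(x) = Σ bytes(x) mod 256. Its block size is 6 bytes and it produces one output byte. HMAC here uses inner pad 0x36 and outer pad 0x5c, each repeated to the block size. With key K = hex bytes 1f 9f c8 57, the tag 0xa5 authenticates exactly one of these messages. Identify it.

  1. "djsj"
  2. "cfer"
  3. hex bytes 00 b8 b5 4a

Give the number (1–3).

Key hex bytes 1f 9f c8 57 is 4 bytes ≤ B = 6; zero-pad to 6 bytes: K' = 1f 9f c8 57 00 00.
K' ⊕ ipad = 29 a9 fe 61 36 36; K' ⊕ opad = 43 c3 94 0b 5c 5c.
m1: inner = H(29 a9 fe 61 36 36 64 6a 73 6a) = 48; tag = H(43 c3 94 0b 5c 5c 48) = a5 ← matches
m2: inner = H(29 a9 fe 61 36 36 63 66 65 72) = 3d; tag = H(43 c3 94 0b 5c 5c 3d) = 9a
m3: inner = H(29 a9 fe 61 36 36 00 b8 b5 4a) = 54; tag = H(43 c3 94 0b 5c 5c 54) = b1

1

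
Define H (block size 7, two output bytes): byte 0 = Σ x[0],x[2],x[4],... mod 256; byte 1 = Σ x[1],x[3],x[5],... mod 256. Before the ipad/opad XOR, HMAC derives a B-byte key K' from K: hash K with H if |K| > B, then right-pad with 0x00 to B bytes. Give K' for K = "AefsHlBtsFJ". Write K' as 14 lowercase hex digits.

|K| = 11 > B = 7, so first hash the key.
H(K): even-index sum = 494 mod 256 = 238; odd-index sum = 510 mod 256 = 254 → ee fe.
Zero-pad H(K) = ee fe to 7 bytes: K' = ee fe 00 00 00 00 00.

eefe0000000000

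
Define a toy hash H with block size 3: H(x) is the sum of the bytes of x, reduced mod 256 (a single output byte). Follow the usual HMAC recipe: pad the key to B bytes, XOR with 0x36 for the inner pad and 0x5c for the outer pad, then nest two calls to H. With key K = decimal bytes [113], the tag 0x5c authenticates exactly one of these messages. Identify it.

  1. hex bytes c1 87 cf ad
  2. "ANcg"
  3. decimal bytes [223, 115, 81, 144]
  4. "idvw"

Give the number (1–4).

Key decimal bytes [113] = 71 is 1 byte ≤ B = 3; zero-pad to 3 bytes: K' = 71 00 00.
K' ⊕ ipad = 47 36 36; K' ⊕ opad = 2d 5c 5c.
m1: inner = H(47 36 36 c1 87 cf ad) = 77; tag = H(2d 5c 5c 77) = 5c ← matches
m2: inner = H(47 36 36 41 4e 63 67) = 0c; tag = H(2d 5c 5c 0c) = f1
m3: inner = H(47 36 36 df 73 51 90) = e6; tag = H(2d 5c 5c e6) = cb
m4: inner = H(47 36 36 69 64 76 77) = 6d; tag = H(2d 5c 5c 6d) = 52

1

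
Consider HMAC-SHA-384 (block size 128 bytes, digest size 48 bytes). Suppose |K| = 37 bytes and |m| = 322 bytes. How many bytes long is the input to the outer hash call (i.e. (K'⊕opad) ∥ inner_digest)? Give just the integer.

176

Key is 37 ≤ 128 bytes, zero-padded: |K'| = 128.
Outer input = (K'⊕opad) ∥ H(inner) → 128 + 48 = 176 bytes.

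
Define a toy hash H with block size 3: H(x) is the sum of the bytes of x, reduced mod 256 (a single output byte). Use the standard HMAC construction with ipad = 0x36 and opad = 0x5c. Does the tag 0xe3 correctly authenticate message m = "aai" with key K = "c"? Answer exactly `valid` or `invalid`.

Key "c" = 63 is 1 byte ≤ B = 3; zero-pad to 3 bytes: K' = 63 00 00.
K' ⊕ ipad = 55 36 36; K' ⊕ opad = 3f 5c 5c.
Inner hash: sum = 85+54+54+97+97+105 = 492; mod 256 = 236 → ec.
Outer hash (recomputed tag): sum = 63+92+92+236 = 483; mod 256 = 227 → e3.
Recomputed tag = e3; claimed = e3 → match.

valid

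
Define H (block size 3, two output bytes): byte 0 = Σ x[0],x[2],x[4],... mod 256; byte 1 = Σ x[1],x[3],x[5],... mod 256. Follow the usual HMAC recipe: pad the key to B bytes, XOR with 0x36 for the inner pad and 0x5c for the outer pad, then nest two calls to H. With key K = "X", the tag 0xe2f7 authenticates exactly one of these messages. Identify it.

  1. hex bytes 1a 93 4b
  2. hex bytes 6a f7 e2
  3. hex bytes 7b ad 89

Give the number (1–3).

Key "X" = 58 is 1 byte ≤ B = 3; zero-pad to 3 bytes: K' = 58 00 00.
K' ⊕ ipad = 6e 36 36; K' ⊕ opad = 04 5c 5c.
m1: inner = H(6e 36 36 1a 93 4b) = 37 9b; tag = H(04 5c 5c 37 9b) = fb93
m2: inner = H(6e 36 36 6a f7 e2) = 9b 82; tag = H(04 5c 5c 9b 82) = e2f7 ← matches
m3: inner = H(6e 36 36 7b ad 89) = 51 3a; tag = H(04 5c 5c 51 3a) = 9aad

2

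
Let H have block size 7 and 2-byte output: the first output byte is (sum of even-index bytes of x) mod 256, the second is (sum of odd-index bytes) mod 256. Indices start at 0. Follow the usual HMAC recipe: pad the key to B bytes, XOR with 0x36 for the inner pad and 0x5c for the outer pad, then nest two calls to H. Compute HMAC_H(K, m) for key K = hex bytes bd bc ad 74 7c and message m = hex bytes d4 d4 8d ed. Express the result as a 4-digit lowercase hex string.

Key hex bytes bd bc ad 74 7c is 5 bytes ≤ B = 7; zero-pad to 7 bytes: K' = bd bc ad 74 7c 00 00.
K' ⊕ ipad = 8b 8a 9b 42 4a 36 36.  K' ⊕ opad = e1 e0 f1 28 20 5c 5c.
Inner input = (K'⊕ipad) ∥ m = 8b 8a 9b 42 4a 36 36 ∥ d4 d4 8d ed.
Inner hash: even-index sum = 871 mod 256 = 103; odd-index sum = 611 mod 256 = 99 → 67 63.
Outer input = (K'⊕opad) ∥ inner = e1 e0 f1 28 20 5c 5c ∥ 67 63.
Outer hash (tag): even-index sum = 689 mod 256 = 177; odd-index sum = 459 mod 256 = 203 → b1 cb.

b1cb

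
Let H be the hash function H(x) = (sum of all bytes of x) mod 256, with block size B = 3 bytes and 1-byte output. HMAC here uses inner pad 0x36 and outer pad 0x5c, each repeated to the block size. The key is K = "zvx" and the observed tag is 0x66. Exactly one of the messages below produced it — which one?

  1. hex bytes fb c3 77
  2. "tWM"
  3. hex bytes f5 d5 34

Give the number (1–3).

2

Key "zvx" = 7a 76 78 is exactly B = 3 bytes: K' = 7a 76 78.
K' ⊕ ipad = 4c 40 4e; K' ⊕ opad = 26 2a 24.
m1: inner = H(4c 40 4e fb c3 77) = 0f; tag = H(26 2a 24 0f) = 83
m2: inner = H(4c 40 4e 74 57 4d) = f2; tag = H(26 2a 24 f2) = 66 ← matches
m3: inner = H(4c 40 4e f5 d5 34) = d8; tag = H(26 2a 24 d8) = 4c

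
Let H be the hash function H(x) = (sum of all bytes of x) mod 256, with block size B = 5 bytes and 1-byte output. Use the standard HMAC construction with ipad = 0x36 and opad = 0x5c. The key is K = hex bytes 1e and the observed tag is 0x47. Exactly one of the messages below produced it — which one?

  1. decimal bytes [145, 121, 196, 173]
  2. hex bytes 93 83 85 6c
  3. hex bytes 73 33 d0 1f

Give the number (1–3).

Key hex bytes 1e is 1 byte ≤ B = 5; zero-pad to 5 bytes: K' = 1e 00 00 00 00.
K' ⊕ ipad = 28 36 36 36 36; K' ⊕ opad = 42 5c 5c 5c 5c.
m1: inner = H(28 36 36 36 36 91 79 c4 ad) = 7b; tag = H(42 5c 5c 5c 5c 7b) = 2d
m2: inner = H(28 36 36 36 36 93 83 85 6c) = 07; tag = H(42 5c 5c 5c 5c 07) = b9
m3: inner = H(28 36 36 36 36 73 33 d0 1f) = 95; tag = H(42 5c 5c 5c 5c 95) = 47 ← matches

3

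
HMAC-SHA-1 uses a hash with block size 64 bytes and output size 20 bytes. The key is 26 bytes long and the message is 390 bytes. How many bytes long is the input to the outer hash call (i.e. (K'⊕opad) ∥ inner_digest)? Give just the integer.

Key is 26 ≤ 64 bytes, zero-padded: |K'| = 64.
Outer input = (K'⊕opad) ∥ H(inner) → 64 + 20 = 84 bytes.

84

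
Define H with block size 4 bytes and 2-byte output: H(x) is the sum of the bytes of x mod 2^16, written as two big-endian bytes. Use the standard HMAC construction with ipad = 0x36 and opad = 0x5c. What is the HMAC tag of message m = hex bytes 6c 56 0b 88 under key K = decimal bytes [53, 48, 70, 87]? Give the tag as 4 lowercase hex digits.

Key decimal bytes [53, 48, 70, 87] = 35 30 46 57 is exactly B = 4 bytes: K' = 35 30 46 57.
K' ⊕ ipad = 03 06 70 61.  K' ⊕ opad = 69 6c 1a 0b.
Inner input = (K'⊕ipad) ∥ m = 03 06 70 61 ∥ 6c 56 0b 88.
Inner hash: sum = 3+6+112+97+108+86+11+136 = 559 → 02 2f.
Outer input = (K'⊕opad) ∥ inner = 69 6c 1a 0b ∥ 02 2f.
Outer hash (tag): sum = 105+108+26+11+2+47 = 299 → 01 2b.

012b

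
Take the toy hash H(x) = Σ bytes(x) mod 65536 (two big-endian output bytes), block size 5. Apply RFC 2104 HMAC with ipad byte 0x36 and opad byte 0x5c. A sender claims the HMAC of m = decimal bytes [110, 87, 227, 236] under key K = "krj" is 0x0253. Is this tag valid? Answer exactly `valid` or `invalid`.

Key "krj" = 6b 72 6a is 3 bytes ≤ B = 5; zero-pad to 5 bytes: K' = 6b 72 6a 00 00.
K' ⊕ ipad = 5d 44 5c 36 36; K' ⊕ opad = 37 2e 36 5c 5c.
Inner hash: sum = 93+68+92+54+54+110+87+227+236 = 1021 → 03 fd.
Outer hash (recomputed tag): sum = 55+46+54+92+92+3+253 = 595 → 02 53.
Recomputed tag = 0253; claimed = 0253 → match.

valid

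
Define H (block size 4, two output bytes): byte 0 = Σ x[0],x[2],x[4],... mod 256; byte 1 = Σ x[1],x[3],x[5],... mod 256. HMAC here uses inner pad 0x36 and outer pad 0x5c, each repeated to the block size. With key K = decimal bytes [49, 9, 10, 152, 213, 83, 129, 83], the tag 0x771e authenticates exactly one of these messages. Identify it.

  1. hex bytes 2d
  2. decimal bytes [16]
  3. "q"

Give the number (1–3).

Key decimal bytes [49, 9, 10, 152, 213, 83, 129, 83] = 31 09 0a 98 d5 53 81 53 is 8 bytes > B = 4, so hash it first: H(key) = 91 47, then zero-pad to 4 bytes: K' = 91 47 00 00.
K' ⊕ ipad = a7 71 36 36; K' ⊕ opad = cd 1b 5c 5c.
m1: inner = H(a7 71 36 36 2d) = 0a a7; tag = H(cd 1b 5c 5c 0a a7) = 331e
m2: inner = H(a7 71 36 36 10) = ed a7; tag = H(cd 1b 5c 5c ed a7) = 161e
m3: inner = H(a7 71 36 36 71) = 4e a7; tag = H(cd 1b 5c 5c 4e a7) = 771e ← matches

3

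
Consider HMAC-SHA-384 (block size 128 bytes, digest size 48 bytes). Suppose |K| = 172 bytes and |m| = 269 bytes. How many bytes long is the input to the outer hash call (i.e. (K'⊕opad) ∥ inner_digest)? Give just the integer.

Key is 172 > 128 bytes, so it is hashed to 48 bytes then zero-padded to 128: |K'| = 128.
Outer input = (K'⊕opad) ∥ H(inner) → 128 + 48 = 176 bytes.

176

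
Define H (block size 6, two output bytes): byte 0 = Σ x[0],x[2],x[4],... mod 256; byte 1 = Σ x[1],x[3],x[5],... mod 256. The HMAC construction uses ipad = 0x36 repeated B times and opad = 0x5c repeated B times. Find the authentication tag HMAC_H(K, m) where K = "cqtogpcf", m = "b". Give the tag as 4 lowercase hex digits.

1a8e

Key "cqtogpcf" = 63 71 74 6f 67 70 63 66 is 8 bytes > B = 6, so hash it first: H(key) = a1 b6, then zero-pad to 6 bytes: K' = a1 b6 00 00 00 00.
K' ⊕ ipad = 97 80 36 36 36 36.  K' ⊕ opad = fd ea 5c 5c 5c 5c.
Inner input = (K'⊕ipad) ∥ m = 97 80 36 36 36 36 ∥ 62.
Inner hash: even-index sum = 357 mod 256 = 101; odd-index sum = 236 mod 256 = 236 → 65 ec.
Outer input = (K'⊕opad) ∥ inner = fd ea 5c 5c 5c 5c ∥ 65 ec.
Outer hash (tag): even-index sum = 538 mod 256 = 26; odd-index sum = 654 mod 256 = 142 → 1a 8e.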